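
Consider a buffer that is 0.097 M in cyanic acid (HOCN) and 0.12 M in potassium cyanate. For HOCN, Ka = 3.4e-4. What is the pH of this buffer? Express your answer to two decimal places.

pKa = −log(3.4 × 10^-4) = 3.469
Henderson–Hasselbalch: pH = pKa + log([OCN-]/[HOCN]) = 3.469 + log(0.12/0.097)
pH = 3.469 + (+0.092) = 3.56

pH = 3.56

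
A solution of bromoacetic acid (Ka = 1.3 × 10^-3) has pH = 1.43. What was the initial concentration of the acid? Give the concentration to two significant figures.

[H+] = 10^(-1.43) = 3.72 × 10^-2 M = x
Ka = x²/(C₀ − x) ⇒ C₀ = x + x²/Ka
C₀ = 3.72 × 10^-2 + (3.72 × 10^-2)²/(1.3 × 10^-3) = 1.10 M

C₀ = 1.1 M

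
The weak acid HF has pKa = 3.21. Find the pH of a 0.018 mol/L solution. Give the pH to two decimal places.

pH = 2.52

HF ⇌ F- + H+
Ka = 10^(−3.21) = 6.17 × 10^-4
From the ICE table, Ka = [H+]²/(0.018 − [H+]) = 6.17 × 10^-4.
The 5% rule fails; solving [H+]² + Ka·[H+] − Ka·C₀ = 0 exactly:
[H+] = (−Ka + √(Ka² + 4·Ka·C₀))/2 = 3.04 × 10^-3 M
pH = −log(3.04 × 10^-3) = 2.52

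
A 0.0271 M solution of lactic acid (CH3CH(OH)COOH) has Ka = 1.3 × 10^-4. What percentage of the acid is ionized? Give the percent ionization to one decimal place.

6.7%

CH3CH(OH)COOH ⇌ CH3CH(OH)COO- + H+; let x = [H+] at equilibrium.
Solve x² + 0.00013x − 3.52e-06 = 0 → x = 1.81 × 10^-3 M
Fraction ionized = 1.81 × 10^-3 / 0.0271 = 0.0668 → 6.7%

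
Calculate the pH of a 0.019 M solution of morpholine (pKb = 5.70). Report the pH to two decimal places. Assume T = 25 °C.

pH = 10.29

C4H8ONH + H2O ⇌ C4H8ONH2+ + OH-
Kb = 10^(−5.70) = 2.00 × 10^-6
Let x = [OH-] at equilibrium. Kb = x²/(0.019 − x).
Neglecting x in the denominator: x = √(2.00 × 10^-6 × 0.019) = 1.95 × 10^-4 M
pOH = −log(1.95 × 10^-4) = 3.71; pH = 14.00 − 3.71 = 10.29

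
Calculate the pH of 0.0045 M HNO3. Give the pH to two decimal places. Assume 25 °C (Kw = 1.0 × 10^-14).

HNO3 is a strong acid and dissociates completely, so [H+] = 0.0045 M.
pH = -log(0.0045) = 2.35

pH = 2.35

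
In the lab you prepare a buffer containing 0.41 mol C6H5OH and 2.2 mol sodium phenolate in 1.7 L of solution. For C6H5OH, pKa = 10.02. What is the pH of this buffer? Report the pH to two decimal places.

pH = 10.75

Henderson–Hasselbalch: pH = pKa + log([C6H5O-]/[C6H5OH]) = 10.02 + log(2.2/0.41)
pH = 10.02 + (+0.730) = 10.75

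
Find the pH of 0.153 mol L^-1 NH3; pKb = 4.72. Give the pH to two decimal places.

pH = 11.23

NH3 + H2O ⇌ NH4+ + OH-
Kb = 10^(−4.72) = 1.91 × 10^-5
From the ICE table, Kb = x²/(0.153 − x) = 1.91 × 10^-5.
Neglecting x in the denominator: x = √(1.91 × 10^-5 × 0.153) = 1.71 × 10^-3 M
pOH = 2.77, so pH = 14.00 − pOH = 11.23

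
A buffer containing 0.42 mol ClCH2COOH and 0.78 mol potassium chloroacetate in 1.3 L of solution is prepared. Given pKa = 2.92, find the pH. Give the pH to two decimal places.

pH = pKa + log([A⁻]/[HA]) = 2.92 + log(0.78/0.42)
pH = 2.92 + (+0.269) = 3.19

pH = 3.19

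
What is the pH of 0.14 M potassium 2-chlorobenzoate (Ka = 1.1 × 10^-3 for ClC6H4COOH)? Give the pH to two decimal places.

pH = 8.05

ClC6H4COO- is the conjugate base of the weak acid ClC6H4COOH.
Kb = Kw/Ka = 1.0×10^-14 / 1.1 × 10^-3 = 9.09 × 10^-12
Kb = [OH-]²/(0.14 − [OH-]) = 9.09 × 10^-12
Since Kb ≪ C₀, [OH-] ≈ √(Kb·C₀) = 1.13 × 10^-6 M.
pOH = −log(1.13 × 10^-6) = 5.95; pH = 14.00 − 5.95 = 8.05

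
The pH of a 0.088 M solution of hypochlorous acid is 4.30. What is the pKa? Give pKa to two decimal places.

[H+] = 10^(-4.30) = 5.01 × 10^-5 M
At equilibrium [HA] = 0.088 − 5.01 × 10^-5 = 8.79 × 10^-2 M
Ka = [H+][A-]/[HA] = (5.01 × 10^-5)² / 8.79 × 10^-2 = 2.86 × 10^-8
pKa = -log(2.86 × 10^-8) = 7.54

pKa = 7.54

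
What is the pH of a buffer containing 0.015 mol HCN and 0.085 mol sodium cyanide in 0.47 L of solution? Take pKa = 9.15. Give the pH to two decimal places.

Using pH = pKa + log([base]/[acid]) with [base]/[acid] = 0.085/0.015:
pH = 9.15 + (+0.753) = 9.90

pH = 9.90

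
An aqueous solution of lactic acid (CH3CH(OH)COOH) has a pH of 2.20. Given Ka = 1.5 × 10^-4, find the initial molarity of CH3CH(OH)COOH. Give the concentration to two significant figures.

[H+] = 10^(-2.20) = 6.31 × 10^-3 M = x
Ka = x²/(C₀ − x) ⇒ C₀ = x + x²/Ka
C₀ = 6.31 × 10^-3 + (6.31 × 10^-3)²/(1.5 × 10^-4) = 2.72 × 10^-1 M

C₀ = 2.7 × 10^-1 M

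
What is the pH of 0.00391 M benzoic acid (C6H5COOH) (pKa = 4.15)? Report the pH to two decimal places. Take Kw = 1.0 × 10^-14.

C6H5COOH ⇌ C6H5COO- + H+
Ka = 10^(−4.15) = 7.08 × 10^-5
Ka = x²/(0.00391 − x) = 7.08 × 10^-5
x is not negligible relative to C₀; solve x² + 7.08e-05·x − 2.77e-07 = 0.
x = (−Ka + √(Ka² + 4·Ka·C₀))/2 = 4.92 × 10^-4 M
pH = −log[H+] = −log(4.92 × 10^-4) = 3.31

pH = 3.31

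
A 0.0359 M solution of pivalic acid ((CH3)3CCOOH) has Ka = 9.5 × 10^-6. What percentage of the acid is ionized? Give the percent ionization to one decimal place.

(CH3)3CCOOH ⇌ (CH3)3CCOO- + H+; let x = [H+] at equilibrium.
x ≈ √(Ka·C₀) = √(9.5 × 10^-6 × 0.0359) = 5.84 × 10^-4 M
% ionization = x/C₀ × 100% = 5.84 × 10^-4/0.0359 × 100% = 1.6%

1.6%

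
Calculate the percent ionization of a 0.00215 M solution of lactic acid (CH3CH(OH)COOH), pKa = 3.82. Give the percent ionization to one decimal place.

CH3CH(OH)COOH ⇌ CH3CH(OH)COO- + H+; let x = [H+] at equilibrium.
Ka = 10^(−3.82) = 1.51 × 10^-4
Ka = x²/(C₀ − x); solving the quadratic gives x = 4.99 × 10^-4 M.
% ionization = x/C₀ × 100% = 4.99 × 10^-4/0.00215 × 100% = 23.2%

23.2%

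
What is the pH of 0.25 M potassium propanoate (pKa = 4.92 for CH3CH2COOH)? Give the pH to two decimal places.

CH3CH2COO- is the conjugate base of the weak acid CH3CH2COOH.
Ka = 10^(−4.92) = 1.20 × 10^-5
Kb = Kw/Ka = 1.0×10^-14 / 1.20 × 10^-5 = 8.33 × 10^-10
Kb = [OH-]²/(0.25 − [OH-]) = 8.33 × 10^-10
Since Kb ≪ C₀, [OH-] ≈ √(Kb·C₀) = 1.44 × 10^-5 M.
Check: 0.0058% ionized — well under 5%, approximation valid.
pOH = −log(1.44 × 10^-5) = 4.84; pH = 14.00 − 4.84 = 9.16

pH = 9.16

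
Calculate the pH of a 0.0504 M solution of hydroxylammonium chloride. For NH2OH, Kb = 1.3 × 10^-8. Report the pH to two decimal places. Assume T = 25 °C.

pH = 3.71

NH3OH+ is the conjugate acid of the weak base NH2OH.
Ka = Kw/Kb = 1.0×10^-14 / 1.3 × 10^-8 = 7.69 × 10^-7
Ka = x²/(0.0504 − x) = 7.69 × 10^-7
Assume x ≪ 0.0504: x ≈ √(7.69 × 10^-7 × 0.0504) = 1.97 × 10^-4 M
Check: 0.39% ionized — well under 5%, approximation valid.
pH = −log(1.97 × 10^-4) = 3.71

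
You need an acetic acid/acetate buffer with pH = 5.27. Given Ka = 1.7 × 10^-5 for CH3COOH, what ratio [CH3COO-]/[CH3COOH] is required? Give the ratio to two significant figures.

pKa = -log(1.7 × 10^-5) = 4.770
pH = pKa + log(r) ⇒ log(r) = 5.27 − 4.770 = +0.500
r = [CH3COO-]/[CH3COOH] = 10^(+0.500) = 3.16

ratio = 3.2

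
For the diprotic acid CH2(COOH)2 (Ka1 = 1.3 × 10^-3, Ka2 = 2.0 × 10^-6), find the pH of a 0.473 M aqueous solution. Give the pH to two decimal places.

pH = 1.62

Since Ka1 ≫ Ka2, the first ionization dominates [H+].
Ka1 = x²/(0.473 − x) = 1.3 × 10^-3
Solving the quadratic: x = (−Ka1 + √(Ka1² + 4·Ka1·C₀))/2 = 2.42 × 10^-2 M
pH = −log(2.42 × 10^-2) = 1.62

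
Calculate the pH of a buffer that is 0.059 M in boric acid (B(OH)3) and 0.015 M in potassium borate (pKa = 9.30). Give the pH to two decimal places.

pH = 8.71

Using pH = pKa + log([base]/[acid]) with [base]/[acid] = 0.015/0.059:
pH = 9.30 + (-0.595) = 8.71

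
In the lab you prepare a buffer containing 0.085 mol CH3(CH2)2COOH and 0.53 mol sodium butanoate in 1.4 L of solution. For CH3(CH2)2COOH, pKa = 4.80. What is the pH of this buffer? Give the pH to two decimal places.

pH = pKa + log([A⁻]/[HA]) = 4.80 + log(0.53/0.085)
pH = 4.80 + (+0.795) = 5.59

pH = 5.59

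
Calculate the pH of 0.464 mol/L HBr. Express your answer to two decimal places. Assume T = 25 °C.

pH = 0.33

HBr is a strong acid and dissociates completely, so [H+] = 0.464 M.
pH = -log(0.464) = 0.33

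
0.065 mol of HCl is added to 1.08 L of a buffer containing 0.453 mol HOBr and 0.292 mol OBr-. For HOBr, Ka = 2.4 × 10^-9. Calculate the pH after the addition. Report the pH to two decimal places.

Added H+ converts OBr- to HOBr: HOBr → 0.518 mol, OBr- → 0.227 mol.
pKa = −log(2.4 × 10^-9) = 8.620
Henderson–Hasselbalch with mole ratio 0.227/0.518: pH = 8.620 + (-0.358)

pH = 8.26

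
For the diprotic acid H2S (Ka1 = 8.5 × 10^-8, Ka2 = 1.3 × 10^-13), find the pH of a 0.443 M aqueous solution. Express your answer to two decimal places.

Ka1 ≫ Ka2, so treat the first dissociation as the only significant source of H+.
Ka1 = x²/(0.443 − x) = 8.5 × 10^-8
x ≈ √(8.5 × 10^-8 × 0.443) = 1.94 × 10^-4 M
pH = −log(1.94 × 10^-4) = 3.71

pH = 3.71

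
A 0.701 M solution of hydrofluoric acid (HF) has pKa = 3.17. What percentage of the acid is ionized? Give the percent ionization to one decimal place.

HF ⇌ F- + H+; let x = [H+] at equilibrium.
Ka = 10^(−3.17) = 6.76 × 10^-4
x ≈ √(Ka·C₀) = √(6.76 × 10^-4 × 0.701) = 2.18 × 10^-2 M
Fraction ionized = 2.18 × 10^-2 / 0.701 = 0.0311 → 3.1%

3.1%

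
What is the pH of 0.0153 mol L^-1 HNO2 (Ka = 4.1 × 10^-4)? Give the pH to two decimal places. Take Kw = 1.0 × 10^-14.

HNO2 ⇌ NO2- + H+
Ka = x²/(0.0153 − x) = 4.1 × 10^-4
x is not negligible relative to C₀; solve x² + 0.00041·x − 6.27e-06 = 0.
x = [−0.00041 + √(0.00041² + 2.51e-05)]/2 = 2.31 × 10^-3 M
pH = −log[H+] = −log(2.31 × 10^-3) = 2.64

pH = 2.64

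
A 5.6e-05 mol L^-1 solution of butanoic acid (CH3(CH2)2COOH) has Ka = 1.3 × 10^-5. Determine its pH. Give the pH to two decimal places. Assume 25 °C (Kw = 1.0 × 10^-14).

CH3(CH2)2COOH ⇌ CH3(CH2)2COO- + H+
From the ICE table, Ka = x²/(5.6e-05 − x) = 1.3 × 10^-5.
Here C₀/Ka ≈ 4.31, so the small-x approximation fails. Use the quadratic:
x = [−1.3e-05 + √(1.3e-05² + 2.91e-09)]/2 = 2.13 × 10^-5 M
pH = −log[H+] = −log(2.13 × 10^-5) = 4.67

pH = 4.67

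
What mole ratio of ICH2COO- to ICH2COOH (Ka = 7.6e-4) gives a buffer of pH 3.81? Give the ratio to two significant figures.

pKa = -log(7.6 × 10^-4) = 3.119
pH = pKa + log(r) ⇒ log(r) = 3.81 − 3.119 = +0.691
r = [ICH2COO-]/[ICH2COOH] = 10^(+0.691) = 4.91

ratio = 4.9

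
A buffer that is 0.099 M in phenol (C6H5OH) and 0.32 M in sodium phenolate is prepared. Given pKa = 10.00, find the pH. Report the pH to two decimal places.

pH = pKa + log([A⁻]/[HA]) = 10.00 + log(0.32/0.099)
pH = 10.00 + (+0.510) = 10.51

pH = 10.51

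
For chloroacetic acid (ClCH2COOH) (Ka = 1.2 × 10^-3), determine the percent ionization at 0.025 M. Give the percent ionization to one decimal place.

ClCH2COOH ⇌ ClCH2COO- + H+; let x = [H+] at equilibrium.
Solve x² + 0.0012x − 3e-05 = 0 → x = 4.91 × 10^-3 M
Fraction ionized = 4.91 × 10^-3 / 0.025 = 0.1964 → 19.6%

19.6%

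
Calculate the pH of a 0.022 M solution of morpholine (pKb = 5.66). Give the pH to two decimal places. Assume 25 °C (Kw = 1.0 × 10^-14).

C4H8ONH + H2O ⇌ C4H8ONH2+ + OH-
Kb = 10^(−5.66) = 2.19 × 10^-6
Kb = [OH-]²/(0.022 − [OH-]) = 2.19 × 10^-6
Since Kb ≪ C₀, [OH-] ≈ √(Kb·C₀) = 2.19 × 10^-4 M.
Check: 1% ionized — well under 5%, approximation valid.
pOH = 3.66, so pH = 14.00 − pOH = 10.34

pH = 10.34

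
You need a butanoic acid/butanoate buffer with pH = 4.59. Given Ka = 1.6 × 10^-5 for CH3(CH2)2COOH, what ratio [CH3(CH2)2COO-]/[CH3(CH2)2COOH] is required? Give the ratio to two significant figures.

ratio = 0.62

pKa = -log(1.6 × 10^-5) = 4.796
pH = pKa + log(r) ⇒ log(r) = 4.59 − 4.796 = -0.206
r = [CH3(CH2)2COO-]/[CH3(CH2)2COOH] = 10^(-0.206) = 0.622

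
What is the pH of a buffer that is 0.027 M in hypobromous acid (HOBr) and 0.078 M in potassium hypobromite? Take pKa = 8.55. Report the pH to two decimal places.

pH = pKa + log([A⁻]/[HA]) = 8.55 + log(0.078/0.027)
pH = 8.55 + (+0.461) = 9.01

pH = 9.01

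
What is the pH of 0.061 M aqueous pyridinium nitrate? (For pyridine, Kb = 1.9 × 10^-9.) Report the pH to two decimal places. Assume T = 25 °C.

pH = 3.25

C5H5NH+ is the conjugate acid of the weak base C5H5N.
Ka = Kw/Kb = 1.0×10^-14 / 1.9 × 10^-9 = 5.26 × 10^-6
Ka = [H+]²/(0.061 − [H+]) = 5.26 × 10^-6
Assume [H+] ≪ 0.061: [H+] ≈ √(5.26 × 10^-6 × 0.061) = 5.66 × 10^-4 M
pH = −log(5.66 × 10^-4) = 3.25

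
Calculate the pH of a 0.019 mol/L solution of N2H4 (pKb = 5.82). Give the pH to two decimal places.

pH = 10.23

N2H4 + H2O ⇌ N2H5+ + OH-
Kb = 10^(−5.82) = 1.51 × 10^-6
From the ICE table, Kb = [OH-]²/(0.019 − [OH-]) = 1.51 × 10^-6.
Assume [OH-] ≪ 0.019: [OH-] ≈ √(1.51 × 10^-6 × 0.019) = 1.69 × 10^-4 M
pOH = 3.77, so pH = 14.00 − pOH = 10.23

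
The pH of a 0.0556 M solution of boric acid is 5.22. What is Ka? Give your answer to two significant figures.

[H+] = 10^(-5.22) = 6.03 × 10^-6 M
At equilibrium [HA] = 0.0556 − 6.03 × 10^-6 = 5.56 × 10^-2 M
Ka = [H+][A-]/[HA] = (6.03 × 10^-6)² / 5.56 × 10^-2 = 6.5 × 10^-10

Ka = 6.5 × 10^-10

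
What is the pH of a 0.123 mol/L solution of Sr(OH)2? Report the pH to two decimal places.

pH = 13.39

Sr(OH)2 is a strong base (each formula unit releases 2 OH-); [OH-] = 0.246 M.
pOH = -log(0.246) = 0.61
pH = 14.00 - 0.61 = 13.39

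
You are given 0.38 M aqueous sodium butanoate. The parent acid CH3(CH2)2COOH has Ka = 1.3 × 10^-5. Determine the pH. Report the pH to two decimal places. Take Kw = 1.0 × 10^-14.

CH3(CH2)2COO- is the conjugate base of the weak acid CH3(CH2)2COOH.
Kb = Kw/Ka = 1.0×10^-14 / 1.3 × 10^-5 = 7.69 × 10^-10
Kb = [OH-]²/(0.38 − [OH-]) = 7.69 × 10^-10
Assume [OH-] ≪ 0.38: [OH-] ≈ √(7.69 × 10^-10 × 0.38) = 1.71 × 10^-5 M
([OH-]/C₀ = 0.0045% < 5%, so the approximation holds.)
pOH = 4.77, so pH = 14.00 − pOH = 9.23

pH = 9.23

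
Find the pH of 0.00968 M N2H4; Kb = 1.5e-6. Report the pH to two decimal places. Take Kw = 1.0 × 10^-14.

N2H4 + H2O ⇌ N2H5+ + OH-
From the ICE table, Kb = [OH-]²/(0.00968 − [OH-]) = 1.5 × 10^-6.
Since Kb ≪ C₀, [OH-] ≈ √(Kb·C₀) = 1.20 × 10^-4 M.
pOH = 3.92, so pH = 14.00 − pOH = 10.08

pH = 10.08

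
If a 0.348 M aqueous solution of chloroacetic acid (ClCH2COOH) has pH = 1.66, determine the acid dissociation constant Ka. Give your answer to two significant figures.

[H+] = 10^(-1.66) = 2.19 × 10^-2 M
At equilibrium [HA] = 0.348 − 2.19 × 10^-2 = 3.26 × 10^-1 M
Ka = [H+][A-]/[HA] = (2.19 × 10^-2)² / 3.26 × 10^-1 = 1.5 × 10^-3

Ka = 1.5 × 10^-3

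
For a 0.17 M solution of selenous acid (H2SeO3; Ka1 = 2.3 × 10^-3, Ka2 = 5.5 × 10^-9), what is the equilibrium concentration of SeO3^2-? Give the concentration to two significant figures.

5.5 × 10^-9 M

First ionization gives [H+] ≈ [HSeO3-] = 1.87 × 10^-2 M.
Second step: Ka2 = [H+][SeO3^2-]/[HSeO3-] ≈ [SeO3^2-] (since [H+] ≈ [HSeO3-]).
So [SeO3^2-] ≈ Ka2.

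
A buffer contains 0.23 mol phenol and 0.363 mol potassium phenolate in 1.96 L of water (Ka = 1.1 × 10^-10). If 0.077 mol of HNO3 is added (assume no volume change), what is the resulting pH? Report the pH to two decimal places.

pH = 9.93

Added H+ converts C6H5O- to C6H5OH: C6H5OH → 0.307 mol, C6H5O- → 0.286 mol.
pKa = −log(1.1 × 10^-10) = 9.959
Henderson–Hasselbalch with mole ratio 0.286/0.307: pH = 9.959 + (-0.031)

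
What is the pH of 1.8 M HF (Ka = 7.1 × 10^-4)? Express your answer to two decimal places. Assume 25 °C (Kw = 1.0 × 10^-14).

pH = 1.45

HF ⇌ F- + H+
From the ICE table, Ka = [H+]²/(1.8 − [H+]) = 7.1 × 10^-4.
Since Ka ≪ C₀, [H+] ≈ √(Ka·C₀) = 3.57 × 10^-2 M.
([H+]/C₀ = 2% < 5%, so the approximation holds.)
pH = −log(3.57 × 10^-2) = 1.45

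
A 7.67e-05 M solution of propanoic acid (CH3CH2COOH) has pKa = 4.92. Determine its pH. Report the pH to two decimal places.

pH = 4.60

CH3CH2COOH ⇌ CH3CH2COO- + H+
Ka = 10^(−4.92) = 1.20 × 10^-5
Ka = [H+]²/(7.67e-05 − [H+]) = 1.20 × 10^-5
The 5% rule fails; solving [H+]² + Ka·[H+] − Ka·C₀ = 0 exactly:
[H+] = [−1.2e-05 + √(1.2e-05² + 3.68e-09)]/2 = 2.49 × 10^-5 M
pH = −log(2.49 × 10^-5) = 4.60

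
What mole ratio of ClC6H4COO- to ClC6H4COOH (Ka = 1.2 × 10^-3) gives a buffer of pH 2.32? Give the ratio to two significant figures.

pKa = -log(1.2 × 10^-3) = 2.921
pH = pKa + log(r) ⇒ log(r) = 2.32 − 2.921 = -0.601
r = [ClC6H4COO-]/[ClC6H4COOH] = 10^(-0.601) = 0.251

ratio = 0.25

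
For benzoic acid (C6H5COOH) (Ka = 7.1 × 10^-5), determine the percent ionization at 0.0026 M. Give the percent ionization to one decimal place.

15.2%

C6H5COOH ⇌ C6H5COO- + H+; let x = [H+] at equilibrium.
Solve x² + 7.1e-05x − 1.85e-07 = 0 → x = 3.96 × 10^-4 M
Fraction ionized = 3.96 × 10^-4 / 0.0026 = 0.1523 → 15.2%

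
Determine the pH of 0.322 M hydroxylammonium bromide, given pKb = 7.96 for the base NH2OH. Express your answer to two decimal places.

pH = 3.27

NH3OH+ is the conjugate acid of the weak base NH2OH.
Kb = 10^(−7.96) = 1.10 × 10^-8
Ka = Kw/Kb = 1.0×10^-14 / 1.10 × 10^-8 = 9.09 × 10^-7
Ka = x²/(0.322 − x) = 9.09 × 10^-7
Assume x ≪ 0.322: x ≈ √(9.09 × 10^-7 × 0.322) = 5.41 × 10^-4 M
pH = −log(5.41 × 10^-4) = 3.27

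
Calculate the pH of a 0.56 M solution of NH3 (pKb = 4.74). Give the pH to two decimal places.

pH = 11.50

NH3 + H2O ⇌ NH4+ + OH-
Kb = 10^(−4.74) = 1.82 × 10^-5
Kb = x²/(0.56 − x) = 1.82 × 10^-5
Assume x ≪ 0.56: x ≈ √(1.82 × 10^-5 × 0.56) = 3.19 × 10^-3 M
(x/C₀ = 0.57% < 5%, so the approximation holds.)
pOH = −log(3.19 × 10^-3) = 2.50; pH = 14.00 − 2.50 = 11.50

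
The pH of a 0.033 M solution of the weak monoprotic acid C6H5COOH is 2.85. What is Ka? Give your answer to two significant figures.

[H+] = 10^(-2.85) = 1.41 × 10^-3 M
At equilibrium [HA] = 0.033 − 1.41 × 10^-3 = 3.16 × 10^-2 M
Ka = [H+][A-]/[HA] = (1.41 × 10^-3)² / 3.16 × 10^-2 = 6.3 × 10^-5

Ka = 6.3 × 10^-5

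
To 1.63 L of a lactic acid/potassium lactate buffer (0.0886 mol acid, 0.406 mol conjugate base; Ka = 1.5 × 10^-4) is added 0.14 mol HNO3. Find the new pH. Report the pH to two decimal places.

pH = 3.89

After neutralization: n(CH3CH(OH)COOH) = 0.229 mol, n(CH3CH(OH)COO-) = 0.266 mol.
pKa = −log(1.5 × 10^-4) = 3.824
pH = pKa + log(n_CH3CH(OH)COO-/n_CH3CH(OH)COOH) = 3.824 + log(0.266/0.229) = 3.824 + (+0.065)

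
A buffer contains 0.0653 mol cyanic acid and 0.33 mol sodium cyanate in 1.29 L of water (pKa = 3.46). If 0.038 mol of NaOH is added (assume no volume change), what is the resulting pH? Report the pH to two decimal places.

OH- converts HOCN to OCN-: HOCN → 0.0273 mol, OCN- → 0.368 mol.
Henderson–Hasselbalch with mole ratio 0.368/0.0273: pH = 3.46 + (+1.130)

pH = 4.59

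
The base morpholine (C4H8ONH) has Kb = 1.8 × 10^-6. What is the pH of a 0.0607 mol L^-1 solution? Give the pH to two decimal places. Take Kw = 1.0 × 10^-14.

C4H8ONH + H2O ⇌ C4H8ONH2+ + OH-
Kb = [OH-]²/(0.0607 − [OH-]) = 1.8 × 10^-6
Assume [OH-] ≪ 0.0607: [OH-] ≈ √(1.8 × 10^-6 × 0.0607) = 3.31 × 10^-4 M
Check: 0.54% ionized — well under 5%, approximation valid.
pOH = 3.48, so pH = 14.00 − pOH = 10.52

pH = 10.52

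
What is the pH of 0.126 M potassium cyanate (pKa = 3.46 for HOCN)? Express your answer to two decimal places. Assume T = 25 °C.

OCN- is the conjugate base of the weak acid HOCN.
Ka = 10^(−3.46) = 3.47 × 10^-4
Kb = Kw/Ka = 1.0×10^-14 / 3.47 × 10^-4 = 2.88 × 10^-11
Kb = [OH-]²/(0.126 − [OH-]) = 2.88 × 10^-11
Neglecting [OH-] in the denominator: [OH-] = √(2.88 × 10^-11 × 0.126) = 1.90 × 10^-6 M
([OH-]/C₀ = 0.0015% < 5%, so the approximation holds.)
pOH = 5.72, so pH = 14.00 − pOH = 8.28

pH = 8.28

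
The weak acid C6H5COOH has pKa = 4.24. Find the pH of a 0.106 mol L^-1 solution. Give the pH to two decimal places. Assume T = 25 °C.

C6H5COOH ⇌ C6H5COO- + H+
Ka = 10^(−4.24) = 5.75 × 10^-5
Ka = [H+]²/(0.106 − [H+]) = 5.75 × 10^-5
Since Ka ≪ C₀, [H+] ≈ √(Ka·C₀) = 2.47 × 10^-3 M.
([H+]/C₀ = 2.3% < 5%, so the approximation holds.)
pH = −log[H+] = −log(2.47 × 10^-3) = 2.61

pH = 2.61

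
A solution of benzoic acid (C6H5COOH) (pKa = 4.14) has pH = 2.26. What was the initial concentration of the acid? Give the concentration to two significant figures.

C₀ = 4.2 × 10^-1 M

[H+] = 10^(-2.26) = 5.50 × 10^-3 M = x
Ka = 10^(−4.14) = 7.24 × 10^-5
Ka = x²/(C₀ − x) ⇒ C₀ = x + x²/Ka
C₀ = 5.50 × 10^-3 + (5.50 × 10^-3)²/(7.24 × 10^-5) = 4.23 × 10^-1 M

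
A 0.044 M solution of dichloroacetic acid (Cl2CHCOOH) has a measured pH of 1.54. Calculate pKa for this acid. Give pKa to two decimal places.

[H+] = 10^(-1.54) = 2.88 × 10^-2 M
At equilibrium [HA] = 0.044 − 2.88 × 10^-2 = 1.52 × 10^-2 M
Ka = [H+][A-]/[HA] = (2.88 × 10^-2)² / 1.52 × 10^-2 = 5.46 × 10^-2
pKa = -log(5.46 × 10^-2) = 1.26

pKa = 1.26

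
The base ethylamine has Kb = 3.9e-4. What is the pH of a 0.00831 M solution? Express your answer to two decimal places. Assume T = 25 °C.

C2H5NH2 + H2O ⇌ C2H5NH3+ + OH-
From the ICE table, Kb = [OH-]²/(0.00831 − [OH-]) = 3.9 × 10^-4.
[OH-] is not negligible relative to C₀; solve [OH-]² + 0.00039·[OH-] − 3.24e-06 = 0.
[OH-] = (−Kb + √(Kb² + 4·Kb·C₀))/2 = 1.62 × 10^-3 M
pOH = −log(1.62 × 10^-3) = 2.79; pH = 14.00 − 2.79 = 11.21

pH = 11.21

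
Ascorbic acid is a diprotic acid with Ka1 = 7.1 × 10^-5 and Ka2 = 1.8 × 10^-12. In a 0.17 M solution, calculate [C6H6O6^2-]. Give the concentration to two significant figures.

First ionization gives [H+] ≈ [HC6H6O6-] = 3.47 × 10^-3 M.
Second step: Ka2 = [H+][C6H6O6^2-]/[HC6H6O6-] ≈ [C6H6O6^2-] (since [H+] ≈ [HC6H6O6-]).
So [C6H6O6^2-] ≈ Ka2.

1.8 × 10^-12 M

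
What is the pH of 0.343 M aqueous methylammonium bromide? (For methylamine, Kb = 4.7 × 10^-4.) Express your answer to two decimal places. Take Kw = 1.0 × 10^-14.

CH3NH3+ is the conjugate acid of the weak base CH3NH2.
Ka = Kw/Kb = 1.0×10^-14 / 4.7 × 10^-4 = 2.13 × 10^-11
From the ICE table, Ka = [H+]²/(0.343 − [H+]) = 2.13 × 10^-11.
Neglecting [H+] in the denominator: [H+] = √(2.13 × 10^-11 × 0.343) = 2.70 × 10^-6 M
pH = −log[H+] = −log(2.70 × 10^-6) = 5.57

pH = 5.57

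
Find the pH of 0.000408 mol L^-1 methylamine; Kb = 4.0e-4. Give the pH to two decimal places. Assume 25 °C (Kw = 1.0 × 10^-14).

CH3NH2 + H2O ⇌ CH3NH3+ + OH-
From the ICE table, Kb = x²/(0.000408 − x) = 4.0 × 10^-4.
x is not negligible relative to C₀; solve x² + 0.0004·x − 1.63e-07 = 0.
x = [−0.0004 + √(0.0004² + 6.53e-07)]/2 = 2.51 × 10^-4 M
pOH = −log(2.51 × 10^-4) = 3.60; pH = 14.00 − 3.60 = 10.40

pH = 10.40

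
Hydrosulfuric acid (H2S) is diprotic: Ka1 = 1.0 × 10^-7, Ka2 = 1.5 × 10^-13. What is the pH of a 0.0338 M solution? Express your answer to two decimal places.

Since Ka1 ≫ Ka2, the first ionization dominates [H+].
Ka1 = x²/(0.0338 − x) = 1.0 × 10^-7
x ≈ √(1.0 × 10^-7 × 0.0338) = 5.81 × 10^-5 M
pH = −log(5.81 × 10^-5) = 4.24

pH = 4.24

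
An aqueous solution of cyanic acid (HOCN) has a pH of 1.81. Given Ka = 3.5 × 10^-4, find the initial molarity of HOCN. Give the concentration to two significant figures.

[H+] = 10^(-1.81) = 1.55 × 10^-2 M = x
Ka = x²/(C₀ − x) ⇒ C₀ = x + x²/Ka
C₀ = 1.55 × 10^-2 + (1.55 × 10^-2)²/(3.5 × 10^-4) = 7.02 × 10^-1 M

C₀ = 7.0 × 10^-1 M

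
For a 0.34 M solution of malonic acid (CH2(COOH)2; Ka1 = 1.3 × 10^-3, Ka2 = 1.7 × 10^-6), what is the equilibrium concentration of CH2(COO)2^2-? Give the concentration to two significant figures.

1.7 × 10^-6 M

First ionization gives [H+] ≈ [CH2(COOH)COO-] = 2.04 × 10^-2 M.
Second step: Ka2 = [H+][CH2(COO)2^2-]/[CH2(COOH)COO-] ≈ [CH2(COO)2^2-] (since [H+] ≈ [CH2(COOH)COO-]).
So [CH2(COO)2^2-] ≈ Ka2.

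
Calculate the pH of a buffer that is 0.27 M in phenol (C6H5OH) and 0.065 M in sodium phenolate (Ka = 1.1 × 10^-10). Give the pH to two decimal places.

pH = 9.34

pKa = −log(1.1 × 10^-10) = 9.959
pH = pKa + log([A⁻]/[HA]) = 9.959 + log(0.065/0.27)
pH = 9.959 + (-0.618) = 9.34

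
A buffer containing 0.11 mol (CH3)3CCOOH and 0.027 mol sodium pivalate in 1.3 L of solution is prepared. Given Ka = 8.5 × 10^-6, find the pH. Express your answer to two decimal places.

pKa = −log(8.5 × 10^-6) = 5.071
pH = pKa + log([A⁻]/[HA]) = 5.071 + log(0.027/0.11)
pH = 5.071 + (-0.610) = 4.46

pH = 4.46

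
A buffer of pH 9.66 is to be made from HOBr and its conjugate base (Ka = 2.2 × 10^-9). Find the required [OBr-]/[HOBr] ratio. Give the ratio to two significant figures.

pKa = -log(2.2 × 10^-9) = 8.658
pH = pKa + log(r) ⇒ log(r) = 9.66 − 8.658 = +1.002
r = [OBr-]/[HOBr] = 10^(+1.002) = 10

ratio = 10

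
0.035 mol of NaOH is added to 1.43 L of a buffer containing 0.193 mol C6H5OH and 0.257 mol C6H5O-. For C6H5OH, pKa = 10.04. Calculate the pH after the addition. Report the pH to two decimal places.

pH = 10.31

After neutralization: n(C6H5OH) = 0.158 mol, n(C6H5O-) = 0.292 mol.
pH = pKa + log(n_C6H5O-/n_C6H5OH) = 10.04 + log(0.292/0.158) = 10.04 + (+0.267)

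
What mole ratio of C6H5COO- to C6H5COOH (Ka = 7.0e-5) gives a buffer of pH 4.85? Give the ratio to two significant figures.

ratio = 5.0

pKa = -log(7.0 × 10^-5) = 4.155
pH = pKa + log(r) ⇒ log(r) = 4.85 − 4.155 = +0.695
r = [C6H5COO-]/[C6H5COOH] = 10^(+0.695) = 4.95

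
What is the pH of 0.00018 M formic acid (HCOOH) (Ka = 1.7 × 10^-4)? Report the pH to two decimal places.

HCOOH ⇌ HCOO- + H+
Let x = [H+] at equilibrium. Ka = x²/(0.00018 − x).
The 5% rule fails; solving x² + Ka·x − Ka·C₀ = 0 exactly:
x = (−Ka + √(Ka² + 4·Ka·C₀))/2 = 1.09 × 10^-4 M
pH = −log(1.09 × 10^-4) = 3.96

pH = 3.96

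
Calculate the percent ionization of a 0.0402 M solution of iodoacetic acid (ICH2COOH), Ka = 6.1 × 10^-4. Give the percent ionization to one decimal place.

11.6%

ICH2COOH ⇌ ICH2COO- + H+; let x = [H+] at equilibrium.
Solve x² + 0.00061x − 2.45e-05 = 0 → x = 4.66 × 10^-3 M
Fraction ionized = 4.66 × 10^-3 / 0.0402 = 0.1159 → 11.6%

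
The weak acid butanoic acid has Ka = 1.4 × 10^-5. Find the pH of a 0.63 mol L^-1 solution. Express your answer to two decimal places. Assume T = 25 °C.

pH = 2.53

CH3(CH2)2COOH ⇌ CH3(CH2)2COO- + H+
Ka = x²/(0.63 − x) = 1.4 × 10^-5
Since Ka ≪ C₀, x ≈ √(Ka·C₀) = 2.97 × 10^-3 M.
(x/C₀ = 0.47% < 5%, so the approximation holds.)
pH = −log(2.97 × 10^-3) = 2.53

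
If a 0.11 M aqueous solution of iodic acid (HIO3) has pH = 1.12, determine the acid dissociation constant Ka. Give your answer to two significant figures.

[H+] = 10^(-1.12) = 7.59 × 10^-2 M
At equilibrium [HA] = 0.11 − 7.59 × 10^-2 = 3.41 × 10^-2 M
Ka = [H+][A-]/[HA] = (7.59 × 10^-2)² / 3.41 × 10^-2 = 1.7 × 10^-1

Ka = 1.7 × 10^-1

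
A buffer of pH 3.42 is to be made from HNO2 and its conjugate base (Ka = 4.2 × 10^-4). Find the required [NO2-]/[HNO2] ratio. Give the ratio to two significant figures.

pKa = -log(4.2 × 10^-4) = 3.377
pH = pKa + log(r) ⇒ log(r) = 3.42 − 3.377 = +0.043
r = [NO2-]/[HNO2] = 10^(+0.043) = 1.1

ratio = 1.1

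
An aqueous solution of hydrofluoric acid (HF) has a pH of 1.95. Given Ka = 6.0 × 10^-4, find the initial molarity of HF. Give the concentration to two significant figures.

[H+] = 10^(-1.95) = 1.12 × 10^-2 M = x
Ka = x²/(C₀ − x) ⇒ C₀ = x + x²/Ka
C₀ = 1.12 × 10^-2 + (1.12 × 10^-2)²/(6.0 × 10^-4) = 2.20 × 10^-1 M

C₀ = 2.2 × 10^-1 M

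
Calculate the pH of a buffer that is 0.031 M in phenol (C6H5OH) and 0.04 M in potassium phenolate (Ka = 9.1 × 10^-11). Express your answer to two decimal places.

pH = 10.15

pKa = −log(9.1 × 10^-11) = 10.041
Using pH = pKa + log([base]/[acid]) with [base]/[acid] = 0.04/0.031:
pH = 10.041 + (+0.111) = 10.15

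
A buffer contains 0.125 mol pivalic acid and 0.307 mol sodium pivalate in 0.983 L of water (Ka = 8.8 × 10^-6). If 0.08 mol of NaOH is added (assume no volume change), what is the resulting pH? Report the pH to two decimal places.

OH- converts (CH3)3CCOOH to (CH3)3CCOO-: (CH3)3CCOOH → 0.045 mol, (CH3)3CCOO- → 0.387 mol.
pKa = −log(8.8 × 10^-6) = 5.056
Henderson–Hasselbalch with mole ratio 0.387/0.045: pH = 5.056 + (+0.934)

pH = 5.99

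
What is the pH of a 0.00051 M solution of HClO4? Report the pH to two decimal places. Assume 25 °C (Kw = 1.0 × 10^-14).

pH = 3.29

HClO4 is a strong acid and dissociates completely, so [H+] = 0.00051 M.
pH = -log(0.00051) = 3.29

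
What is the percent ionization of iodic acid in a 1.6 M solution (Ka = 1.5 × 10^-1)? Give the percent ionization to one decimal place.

HIO3 ⇌ IO3- + H+; let x = [H+] at equilibrium.
Solve x² + 0.15x − 0.24 = 0 → x = 4.21 × 10^-1 M
% ionization = x/C₀ × 100% = 4.21 × 10^-1/1.6 × 100% = 26.3%

26.3%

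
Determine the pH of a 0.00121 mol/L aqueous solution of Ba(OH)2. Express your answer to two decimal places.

pH = 11.38

Ba(OH)2 is a strong base (each formula unit releases 2 OH-); [OH-] = 0.00242 M.
pOH = -log(0.00242) = 2.62
pH = 14.00 - 2.62 = 11.38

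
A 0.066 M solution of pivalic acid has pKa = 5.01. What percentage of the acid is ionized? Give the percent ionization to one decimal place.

1.2%

(CH3)3CCOOH ⇌ (CH3)3CCOO- + H+; let x = [H+] at equilibrium.
Ka = 10^(−5.01) = 9.77 × 10^-6
x ≈ √(Ka·C₀) = √(9.77 × 10^-6 × 0.066) = 8.03 × 10^-4 M
% ionization = x/C₀ × 100% = 8.03 × 10^-4/0.066 × 100% = 1.2%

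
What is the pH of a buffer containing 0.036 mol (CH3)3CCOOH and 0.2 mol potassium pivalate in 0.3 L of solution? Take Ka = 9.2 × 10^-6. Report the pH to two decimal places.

pH = 5.78

pKa = −log(9.2 × 10^-6) = 5.036
Using pH = pKa + log([base]/[acid]) with [base]/[acid] = 0.2/0.036:
pH = 5.036 + (+0.745) = 5.78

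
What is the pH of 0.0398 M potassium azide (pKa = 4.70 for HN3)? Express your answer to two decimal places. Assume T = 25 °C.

N3- is the conjugate base of the weak acid HN3.
Ka = 10^(−4.70) = 2.00 × 10^-5
Kb = Kw/Ka = 1.0×10^-14 / 2.00 × 10^-5 = 5.00 × 10^-10
From the ICE table, Kb = x²/(0.0398 − x) = 5.00 × 10^-10.
Assume x ≪ 0.0398: x ≈ √(5.00 × 10^-10 × 0.0398) = 4.46 × 10^-6 M
Check: 0.011% ionized — well under 5%, approximation valid.
pOH = 5.35, so pH = 14.00 − pOH = 8.65

pH = 8.65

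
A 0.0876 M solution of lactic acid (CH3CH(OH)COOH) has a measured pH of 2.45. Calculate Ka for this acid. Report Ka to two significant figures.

[H+] = 10^(-2.45) = 3.55 × 10^-3 M
At equilibrium [HA] = 0.0876 − 3.55 × 10^-3 = 8.40 × 10^-2 M
Ka = [H+][A-]/[HA] = (3.55 × 10^-3)² / 8.40 × 10^-2 = 1.5 × 10^-4

Ka = 1.5 × 10^-4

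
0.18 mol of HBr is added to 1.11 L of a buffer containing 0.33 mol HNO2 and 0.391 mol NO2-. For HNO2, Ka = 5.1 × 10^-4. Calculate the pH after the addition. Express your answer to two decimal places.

pH = 2.91

After neutralization: n(HNO2) = 0.51 mol, n(NO2-) = 0.211 mol.
pKa = −log(5.1 × 10^-4) = 3.292
Henderson–Hasselbalch with mole ratio 0.211/0.51: pH = 3.292 + (-0.383)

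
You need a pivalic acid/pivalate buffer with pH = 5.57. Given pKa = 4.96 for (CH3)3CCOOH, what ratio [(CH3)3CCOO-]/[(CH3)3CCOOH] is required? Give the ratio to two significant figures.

ratio = 4.1

pH = pKa + log(r) ⇒ log(r) = 5.57 − 4.96 = +0.61
r = [(CH3)3CCOO-]/[(CH3)3CCOOH] = 10^(+0.61) = 4.07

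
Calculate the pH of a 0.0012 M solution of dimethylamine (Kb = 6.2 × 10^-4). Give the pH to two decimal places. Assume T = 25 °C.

pH = 10.78

(CH3)2NH + H2O ⇌ (CH3)2NH2+ + OH-
Kb = x²/(0.0012 − x) = 6.2 × 10^-4
x is not negligible relative to C₀; solve x² + 0.00062·x − 7.44e-07 = 0.
x = (−Kb + √(Kb² + 4·Kb·C₀))/2 = 6.07 × 10^-4 M
pOH = 3.22, so pH = 14.00 − pOH = 10.78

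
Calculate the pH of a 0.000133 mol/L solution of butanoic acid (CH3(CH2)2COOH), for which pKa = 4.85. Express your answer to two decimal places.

CH3(CH2)2COOH ⇌ CH3(CH2)2COO- + H+
Ka = 10^(−4.85) = 1.41 × 10^-5
Ka = [H+]²/(0.000133 − [H+]) = 1.41 × 10^-5
The 5% rule fails; solving [H+]² + Ka·[H+] − Ka·C₀ = 0 exactly:
[H+] = (−Ka + √(Ka² + 4·Ka·C₀))/2 = 3.68 × 10^-5 M
pH = −log(3.68 × 10^-5) = 4.43

pH = 4.43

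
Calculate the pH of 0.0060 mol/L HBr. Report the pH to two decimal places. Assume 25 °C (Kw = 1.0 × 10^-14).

pH = 2.22

HBr is a strong acid and dissociates completely, so [H+] = 0.0060 M.
pH = -log(0.006) = 2.22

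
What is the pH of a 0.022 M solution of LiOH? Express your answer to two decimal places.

pH = 12.34

LiOH is a strong base; [OH-] = 0.022 M.
pOH = -log(0.022) = 1.66
pH = 14.00 - 1.66 = 12.34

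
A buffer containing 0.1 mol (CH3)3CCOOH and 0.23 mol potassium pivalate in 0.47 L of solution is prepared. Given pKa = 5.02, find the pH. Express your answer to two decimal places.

pH = 5.38

pH = pKa + log([A⁻]/[HA]) = 5.02 + log(0.23/0.1)
pH = 5.02 + (+0.362) = 5.38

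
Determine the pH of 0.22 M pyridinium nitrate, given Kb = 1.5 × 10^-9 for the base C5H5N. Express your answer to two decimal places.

C5H5NH+ is the conjugate acid of the weak base C5H5N.
Ka = Kw/Kb = 1.0×10^-14 / 1.5 × 10^-9 = 6.67 × 10^-6
Ka = x²/(0.22 − x) = 6.67 × 10^-6
Since Ka ≪ C₀, x ≈ √(Ka·C₀) = 1.21 × 10^-3 M.
(x/C₀ = 0.55% < 5%, so the approximation holds.)
pH = −log[H+] = −log(1.21 × 10^-3) = 2.92

pH = 2.92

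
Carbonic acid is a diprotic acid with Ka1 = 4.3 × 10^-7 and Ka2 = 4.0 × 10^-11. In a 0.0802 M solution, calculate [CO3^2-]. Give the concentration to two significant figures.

First ionization gives [H+] ≈ [HCO3-] = 1.86 × 10^-4 M.
Second step: Ka2 = [H+][CO3^2-]/[HCO3-] ≈ [CO3^2-] (since [H+] ≈ [HCO3-]).
So [CO3^2-] ≈ Ka2.

4.0 × 10^-11 M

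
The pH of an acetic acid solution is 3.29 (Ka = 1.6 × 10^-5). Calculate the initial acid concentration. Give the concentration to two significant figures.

[H+] = 10^(-3.29) = 5.13 × 10^-4 M = x
Ka = x²/(C₀ − x) ⇒ C₀ = x + x²/Ka
C₀ = 5.13 × 10^-4 + (5.13 × 10^-4)²/(1.6 × 10^-5) = 1.70 × 10^-2 M

C₀ = 1.7 × 10^-2 M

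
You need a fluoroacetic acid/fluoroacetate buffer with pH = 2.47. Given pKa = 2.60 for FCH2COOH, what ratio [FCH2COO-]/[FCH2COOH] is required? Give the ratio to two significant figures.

ratio = 0.74

pH = pKa + log(r) ⇒ log(r) = 2.47 − 2.60 = -0.13
r = [FCH2COO-]/[FCH2COOH] = 10^(-0.13) = 0.741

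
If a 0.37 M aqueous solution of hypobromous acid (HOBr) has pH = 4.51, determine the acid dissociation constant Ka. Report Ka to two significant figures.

[H+] = 10^(-4.51) = 3.09 × 10^-5 M
At equilibrium [HA] = 0.37 − 3.09 × 10^-5 = 3.70 × 10^-1 M
Ka = [H+][A-]/[HA] = (3.09 × 10^-5)² / 3.70 × 10^-1 = 2.6 × 10^-9

Ka = 2.6 × 10^-9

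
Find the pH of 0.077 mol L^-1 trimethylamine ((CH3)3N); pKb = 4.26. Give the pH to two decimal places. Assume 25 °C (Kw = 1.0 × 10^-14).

pH = 11.31

(CH3)3N + H2O ⇌ (CH3)3NH+ + OH-
Kb = 10^(−4.26) = 5.50 × 10^-5
From the ICE table, Kb = x²/(0.077 − x) = 5.50 × 10^-5.
Neglecting x in the denominator: x = √(5.50 × 10^-5 × 0.077) = 2.06 × 10^-3 M
Check: 2.7% ionized — well under 5%, approximation valid.
pOH = −log(2.06 × 10^-3) = 2.69; pH = 14.00 − 2.69 = 11.31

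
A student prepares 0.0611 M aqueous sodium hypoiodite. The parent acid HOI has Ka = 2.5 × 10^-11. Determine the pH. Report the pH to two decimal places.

pH = 11.68

OI- is the conjugate base of the weak acid HOI.
Kb = Kw/Ka = 1.0×10^-14 / 2.5 × 10^-11 = 4.00 × 10^-4
Kb = [OH-]²/(0.0611 − [OH-]) = 4.00 × 10^-4
The 5% rule fails; solving [OH-]² + Kb·[OH-] − Kb·C₀ = 0 exactly:
[OH-] = (−Kb + √(Kb² + 4·Kb·C₀))/2 = 4.75 × 10^-3 M
pOH = 2.32, so pH = 14.00 − pOH = 11.68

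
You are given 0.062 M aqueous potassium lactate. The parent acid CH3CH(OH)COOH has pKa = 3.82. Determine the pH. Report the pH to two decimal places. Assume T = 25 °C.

pH = 8.31

CH3CH(OH)COO- is the conjugate base of the weak acid CH3CH(OH)COOH.
Ka = 10^(−3.82) = 1.51 × 10^-4
Kb = Kw/Ka = 1.0×10^-14 / 1.51 × 10^-4 = 6.62 × 10^-11
From the ICE table, Kb = x²/(0.062 − x) = 6.62 × 10^-11.
Assume x ≪ 0.062: x ≈ √(6.62 × 10^-11 × 0.062) = 2.03 × 10^-6 M
(x/C₀ = 0.0033% < 5%, so the approximation holds.)
pOH = 5.69, so pH = 14.00 − pOH = 8.31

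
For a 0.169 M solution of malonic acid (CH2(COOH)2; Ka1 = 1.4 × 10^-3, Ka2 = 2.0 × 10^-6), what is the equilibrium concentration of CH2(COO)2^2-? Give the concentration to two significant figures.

2.0 × 10^-6 M

First ionization gives [H+] ≈ [CH2(COOH)COO-] = 1.47 × 10^-2 M.
Second step: Ka2 = [H+][CH2(COO)2^2-]/[CH2(COOH)COO-] ≈ [CH2(COO)2^2-] (since [H+] ≈ [CH2(COOH)COO-]).
So [CH2(COO)2^2-] ≈ Ka2.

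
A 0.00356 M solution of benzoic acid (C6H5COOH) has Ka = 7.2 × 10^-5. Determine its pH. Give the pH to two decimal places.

pH = 3.33

C6H5COOH ⇌ C6H5COO- + H+
Ka = x²/(0.00356 − x) = 7.2 × 10^-5
The 5% rule fails; solving x² + Ka·x − Ka·C₀ = 0 exactly:
x = [−7.2e-05 + √(7.2e-05² + 1.03e-06)]/2 = 4.72 × 10^-4 M
pH = −log[H+] = −log(4.72 × 10^-4) = 3.33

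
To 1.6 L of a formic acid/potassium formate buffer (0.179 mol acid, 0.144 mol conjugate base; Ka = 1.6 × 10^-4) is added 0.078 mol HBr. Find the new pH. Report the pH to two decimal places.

pH = 3.21

After neutralization: n(HCOOH) = 0.257 mol, n(HCOO-) = 0.066 mol.
pKa = −log(1.6 × 10^-4) = 3.796
pH = pKa + log([A⁻]/[HA]) = 3.796 + log(0.066/0.257) = 3.796 -0.590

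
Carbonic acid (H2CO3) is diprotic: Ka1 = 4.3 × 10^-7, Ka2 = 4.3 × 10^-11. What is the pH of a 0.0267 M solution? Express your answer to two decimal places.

pH = 3.97

Ka1 ≫ Ka2, so treat the first dissociation as the only significant source of H+.
Ka1 = x²/(0.0267 − x) = 4.3 × 10^-7
x ≈ √(4.3 × 10^-7 × 0.0267) = 1.07 × 10^-4 M
pH = −log(1.07 × 10^-4) = 3.97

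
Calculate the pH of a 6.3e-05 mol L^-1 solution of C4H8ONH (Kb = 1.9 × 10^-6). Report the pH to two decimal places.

C4H8ONH + H2O ⇌ C4H8ONH2+ + OH-
Let x = [OH-] at equilibrium. Kb = x²/(6.3e-05 − x).
Here C₀/Kb ≈ 33.2, so the small-x approximation fails. Use the quadratic:
x = (−Kb + √(Kb² + 4·Kb·C₀))/2 = 1.00 × 10^-5 M
pOH = 5.00, so pH = 14.00 − pOH = 9.00

pH = 9.00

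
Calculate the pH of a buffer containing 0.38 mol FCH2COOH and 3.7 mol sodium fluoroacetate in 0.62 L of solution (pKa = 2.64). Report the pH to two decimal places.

pH = pKa + log([A⁻]/[HA]) = 2.64 + log(3.7/0.38)
pH = 2.64 + (+0.988) = 3.63

pH = 3.63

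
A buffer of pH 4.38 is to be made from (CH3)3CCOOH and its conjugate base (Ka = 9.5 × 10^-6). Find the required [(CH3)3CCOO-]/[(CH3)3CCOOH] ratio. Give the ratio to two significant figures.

pKa = -log(9.5 × 10^-6) = 5.022
pH = pKa + log(r) ⇒ log(r) = 4.38 − 5.022 = -0.642
r = [(CH3)3CCOO-]/[(CH3)3CCOOH] = 10^(-0.642) = 0.228

ratio = 0.23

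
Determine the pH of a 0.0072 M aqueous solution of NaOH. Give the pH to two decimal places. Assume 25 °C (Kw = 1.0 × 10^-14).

NaOH is a strong base; [OH-] = 0.0072 M.
pOH = -log(0.0072) = 2.14
pH = 14.00 - 2.14 = 11.86

pH = 11.86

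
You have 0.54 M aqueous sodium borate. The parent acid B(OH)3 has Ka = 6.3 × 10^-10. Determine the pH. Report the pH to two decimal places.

B(OH)4- is the conjugate base of the weak acid B(OH)3.
Kb = Kw/Ka = 1.0×10^-14 / 6.3 × 10^-10 = 1.59 × 10^-5
From the ICE table, Kb = [OH-]²/(0.54 − [OH-]) = 1.59 × 10^-5.
Assume [OH-] ≪ 0.54: [OH-] ≈ √(1.59 × 10^-5 × 0.54) = 2.93 × 10^-3 M
Check: 0.54% ionized — well under 5%, approximation valid.
pOH = 2.53, so pH = 14.00 − pOH = 11.47

pH = 11.47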